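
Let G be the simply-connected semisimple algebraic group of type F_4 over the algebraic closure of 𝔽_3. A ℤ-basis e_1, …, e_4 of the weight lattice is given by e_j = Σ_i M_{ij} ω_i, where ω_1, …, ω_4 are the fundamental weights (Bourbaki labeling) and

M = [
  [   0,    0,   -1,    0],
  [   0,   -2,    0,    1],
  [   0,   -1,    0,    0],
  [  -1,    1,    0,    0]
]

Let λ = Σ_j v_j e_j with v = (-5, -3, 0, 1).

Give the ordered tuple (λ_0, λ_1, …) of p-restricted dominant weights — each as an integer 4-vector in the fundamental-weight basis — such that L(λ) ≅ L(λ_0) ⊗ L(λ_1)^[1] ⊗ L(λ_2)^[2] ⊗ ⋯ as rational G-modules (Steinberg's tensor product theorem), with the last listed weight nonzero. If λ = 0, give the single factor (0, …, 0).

In the fundamental-weight basis, λ has coordinates c = M·v (v = (-5, -3, 0, 1)):
  c_1 = (0)·(-5) + (0)·(-3) + (-1)·(0) + 0·1 = 0
  c_2 = (0)·(-5) + (-2)·(-3) + 0·0 + 1·1 = 7
  c_3 = (0)·(-5) + (-1)·(-3) + 0·0 + 0·1 = 3
  c_4 = (-1)·(-5) + (1)·(-3) + 0·0 + 0·1 = 2
Base-3 expansion of each c_i:
  c_1 = 0
  c_2 = 7 = 1·3^0 + 2·3^1
  c_3 = 3 = 0·3^0 + 1·3^1
  c_4 = 2 = 2·3^0
λ_0 = (0, 1, 0, 2)
λ_1 = (0, 2, 1, 0)

((0, 1, 0, 2), (0, 2, 1, 0))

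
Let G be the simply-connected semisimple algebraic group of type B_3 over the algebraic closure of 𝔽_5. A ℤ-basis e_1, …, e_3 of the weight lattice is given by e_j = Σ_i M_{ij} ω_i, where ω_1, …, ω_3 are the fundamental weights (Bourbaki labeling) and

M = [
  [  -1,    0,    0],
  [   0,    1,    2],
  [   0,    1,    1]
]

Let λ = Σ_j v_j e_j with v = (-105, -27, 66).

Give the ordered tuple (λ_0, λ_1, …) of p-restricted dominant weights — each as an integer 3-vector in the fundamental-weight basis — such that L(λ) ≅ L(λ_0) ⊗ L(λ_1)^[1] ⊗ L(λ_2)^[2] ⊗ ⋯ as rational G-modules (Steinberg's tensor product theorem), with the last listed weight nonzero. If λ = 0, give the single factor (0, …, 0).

ω-coordinates c = M·v, v = (-105, -27, 66):
  c_1 = (-1)·(-105) + (0)·(-27) + (0)·(66) = 105
  c_2 = (0)·(-105) + (1)·(-27) + (2)·(66) = 105
  c_3 = (0)·(-105) + (1)·(-27) + (1)·(66) = 39
Writing each c_i in base p = 5:
  c_1 = 105 = 0·5^0 + 1·5^1 + 4·5^2
  c_2 = 105 = 0·5^0 + 1·5^1 + 4·5^2
  c_3 = 39 = 4·5^0 + 2·5^1 + 1·5^2
Factor λ_0 = (0, 0, 4)
Factor λ_1 = (1, 1, 2)
Factor λ_2 = (4, 4, 1)

((0, 0, 4), (1, 1, 2), (4, 4, 1))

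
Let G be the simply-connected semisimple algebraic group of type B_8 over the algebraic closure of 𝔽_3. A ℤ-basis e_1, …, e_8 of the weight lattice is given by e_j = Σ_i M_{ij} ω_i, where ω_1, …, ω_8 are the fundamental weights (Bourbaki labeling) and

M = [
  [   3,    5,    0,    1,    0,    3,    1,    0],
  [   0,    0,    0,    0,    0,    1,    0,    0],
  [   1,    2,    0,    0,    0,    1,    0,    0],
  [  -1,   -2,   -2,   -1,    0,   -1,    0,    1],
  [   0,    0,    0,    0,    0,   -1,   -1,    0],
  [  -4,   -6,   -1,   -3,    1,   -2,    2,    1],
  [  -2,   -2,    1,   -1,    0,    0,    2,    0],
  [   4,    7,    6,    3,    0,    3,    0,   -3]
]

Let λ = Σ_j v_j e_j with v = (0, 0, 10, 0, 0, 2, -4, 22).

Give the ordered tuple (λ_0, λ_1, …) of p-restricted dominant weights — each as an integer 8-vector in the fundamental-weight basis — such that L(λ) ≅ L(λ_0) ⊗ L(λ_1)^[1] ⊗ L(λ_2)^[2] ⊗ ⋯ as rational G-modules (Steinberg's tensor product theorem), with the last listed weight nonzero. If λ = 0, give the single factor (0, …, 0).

((2, 2, 2, 0, 2, 0, 2, 0),)

Converting to the ω-basis (c_i = row i of M dotted with v = (0, 0, 10, 0, 0, 2, -4, 22)):
  c_1 = 3*0 + 5*0 + 0*10 + 1*0 + 0*0 + 3*2 + 1*-4 + 0*22 = 2
  c_2 = 0*0 + 0*0 + 0*10 + 0*0 + 0*0 + 1*2 + 0*-4 + 0*22 = 2
  c_3 = 1*0 + 2*0 + 0*10 + 0*0 + 0*0 + 1*2 + 0*-4 + 0*22 = 2
  c_4 = -1*0 + -2*0 + -2*10 + -1*0 + 0*0 + -1*2 + 0*-4 + 1*22 = 0
  c_5 = 0*0 + 0*0 + 0*10 + 0*0 + 0*0 + -1*2 + -1*-4 + 0*22 = 2
  c_6 = -4*0 + -6*0 + -1*10 + -3*0 + 1*0 + -2*2 + 2*-4 + 1*22 = 0
  c_7 = -2*0 + -2*0 + 1*10 + -1*0 + 0*0 + 0*2 + 2*-4 + 0*22 = 2
  c_8 = 4*0 + 7*0 + 6*10 + 3*0 + 0*0 + 3*2 + 0*-4 + -3*22 = 0
Expand coordinatewise in base 3:
  c_1 = 2 = 2·3^0
  c_2 = 2 = 2·3^0
  c_3 = 2 = 2·3^0
  c_4 = 0
  c_5 = 2 = 2·3^0
  c_6 = 0
  c_7 = 2 = 2·3^0
  c_8 = 0
p-restricted factor λ_0 = (2, 2, 2, 0, 2, 0, 2, 0)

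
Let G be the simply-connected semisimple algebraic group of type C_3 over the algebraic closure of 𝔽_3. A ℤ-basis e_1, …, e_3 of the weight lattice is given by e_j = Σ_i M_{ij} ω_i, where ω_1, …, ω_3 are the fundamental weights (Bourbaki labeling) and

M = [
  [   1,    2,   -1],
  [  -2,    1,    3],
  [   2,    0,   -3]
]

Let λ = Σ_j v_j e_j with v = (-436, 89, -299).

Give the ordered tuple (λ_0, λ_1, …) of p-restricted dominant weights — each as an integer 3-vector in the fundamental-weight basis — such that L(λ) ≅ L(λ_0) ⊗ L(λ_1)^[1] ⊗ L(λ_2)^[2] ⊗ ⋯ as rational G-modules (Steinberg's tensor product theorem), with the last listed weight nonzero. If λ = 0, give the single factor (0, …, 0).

((2, 1, 1), (1, 0, 2), (1, 1, 2), (1, 2, 0))

Change of basis e → ω: c = M·v where v = (-436, 89, -299):
  c_1 = (1)·(-436) + (2)·(89) + (-1)·(-299) = 41
  c_2 = (-2)·(-436) + (1)·(89) + (3)·(-299) = 64
  c_3 = (2)·(-436) + (0)·(89) + (-3)·(-299) = 25
p = 3; digits c_i = Σ_j d_{ij}·3^j, 0 ≤ d_{ij} < 3:
  c_1 = 41 = 2·3^0 + 1·3^1 + 1·3^2 + 1·3^3
  c_2 = 64 = 1·3^0 + 0·3^1 + 1·3^2 + 2·3^3
  c_3 = 25 = 1·3^0 + 2·3^1 + 2·3^2
Factor λ_0 = (2, 1, 1)
Factor λ_1 = (1, 0, 2)
Factor λ_2 = (1, 1, 2)
Factor λ_3 = (1, 2, 0)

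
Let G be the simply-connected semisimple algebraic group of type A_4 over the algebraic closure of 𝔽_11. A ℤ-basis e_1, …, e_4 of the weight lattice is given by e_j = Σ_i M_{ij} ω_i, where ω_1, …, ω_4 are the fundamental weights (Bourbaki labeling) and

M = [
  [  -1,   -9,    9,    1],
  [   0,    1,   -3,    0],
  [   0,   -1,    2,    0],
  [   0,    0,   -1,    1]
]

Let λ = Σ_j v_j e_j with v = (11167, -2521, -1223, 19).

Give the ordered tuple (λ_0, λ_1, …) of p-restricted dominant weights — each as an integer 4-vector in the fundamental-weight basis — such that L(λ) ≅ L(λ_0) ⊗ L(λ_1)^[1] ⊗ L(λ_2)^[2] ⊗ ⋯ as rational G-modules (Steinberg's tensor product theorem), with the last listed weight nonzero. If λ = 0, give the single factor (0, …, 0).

ω-coordinates c = M·v, v = (11167, -2521, -1223, 19):
  c_1 = (-1)·(11167) + (-9)·(-2521) + (9)·(-1223) + (1)·(19) = 534
  c_2 = (0)·(11167) + (1)·(-2521) + (-3)·(-1223) + (0)·(19) = 1148
  c_3 = (0)·(11167) + (-1)·(-2521) + (2)·(-1223) + (0)·(19) = 75
  c_4 = (0)·(11167) + (0)·(-2521) + (-1)·(-1223) + (1)·(19) = 1242
p = 11; digits c_i = Σ_j d_{ij}·11^j, 0 ≤ d_{ij} < 11:
  c_1 = 534 = 6·11^0 + 4·11^1 + 4·11^2
  c_2 = 1148 = 4·11^0 + 5·11^1 + 9·11^2
  c_3 = 75 = 9·11^0 + 6·11^1
  c_4 = 1242 = 10·11^0 + 2·11^1 + 10·11^2
λ_0 = (6, 4, 9, 10)
λ_1 = (4, 5, 6, 2)
λ_2 = (4, 9, 0, 10)

((6, 4, 9, 10), (4, 5, 6, 2), (4, 9, 0, 10))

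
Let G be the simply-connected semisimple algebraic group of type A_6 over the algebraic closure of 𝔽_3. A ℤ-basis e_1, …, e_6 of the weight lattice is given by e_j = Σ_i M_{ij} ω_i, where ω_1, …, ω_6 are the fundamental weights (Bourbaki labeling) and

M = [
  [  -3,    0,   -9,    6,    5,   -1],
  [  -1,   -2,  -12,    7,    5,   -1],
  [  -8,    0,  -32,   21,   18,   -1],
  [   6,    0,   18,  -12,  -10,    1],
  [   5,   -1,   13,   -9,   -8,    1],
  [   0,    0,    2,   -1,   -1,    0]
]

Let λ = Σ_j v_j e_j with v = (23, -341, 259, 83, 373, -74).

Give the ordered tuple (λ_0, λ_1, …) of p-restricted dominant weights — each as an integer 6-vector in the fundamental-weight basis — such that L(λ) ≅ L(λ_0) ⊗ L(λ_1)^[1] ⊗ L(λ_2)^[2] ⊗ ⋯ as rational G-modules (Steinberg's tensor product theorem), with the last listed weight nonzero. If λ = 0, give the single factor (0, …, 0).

Compute c_i = Σ_j M_{ij} v_j with v = (23, -341, 259, 83, 373, -74):
  c_1 = -3*23 + 0*-341 + -9*259 + 6*83 + 5*373 + -1*-74 = 37
  c_2 = -1*23 + -2*-341 + -12*259 + 7*83 + 5*373 + -1*-74 = 71
  c_3 = -8*23 + 0*-341 + -32*259 + 21*83 + 18*373 + -1*-74 = 59
  c_4 = 6*23 + 0*-341 + 18*259 + -12*83 + -10*373 + 1*-74 = 0
  c_5 = 5*23 + -1*-341 + 13*259 + -9*83 + -8*373 + 1*-74 = 18
  c_6 = 0*23 + 0*-341 + 2*259 + -1*83 + -1*373 + 0*-74 = 62
Expand coordinatewise in base 3:
  c_1 = 37 = 1·3^0 + 0·3^1 + 1·3^2 + 1·3^3
  c_2 = 71 = 2·3^0 + 2·3^1 + 1·3^2 + 2·3^3
  c_3 = 59 = 2·3^0 + 1·3^1 + 0·3^2 + 2·3^3
  c_4 = 0
  c_5 = 18 = 0·3^0 + 0·3^1 + 2·3^2
  c_6 = 62 = 2·3^0 + 2·3^1 + 0·3^2 + 2·3^3
λ_0 = (1, 2, 2, 0, 0, 2)
λ_1 = (0, 2, 1, 0, 0, 2)
λ_2 = (1, 1, 0, 0, 2, 0)
λ_3 = (1, 2, 2, 0, 0, 2)

((1, 2, 2, 0, 0, 2), (0, 2, 1, 0, 0, 2), (1, 1, 0, 0, 2, 0), (1, 2, 2, 0, 0, 2))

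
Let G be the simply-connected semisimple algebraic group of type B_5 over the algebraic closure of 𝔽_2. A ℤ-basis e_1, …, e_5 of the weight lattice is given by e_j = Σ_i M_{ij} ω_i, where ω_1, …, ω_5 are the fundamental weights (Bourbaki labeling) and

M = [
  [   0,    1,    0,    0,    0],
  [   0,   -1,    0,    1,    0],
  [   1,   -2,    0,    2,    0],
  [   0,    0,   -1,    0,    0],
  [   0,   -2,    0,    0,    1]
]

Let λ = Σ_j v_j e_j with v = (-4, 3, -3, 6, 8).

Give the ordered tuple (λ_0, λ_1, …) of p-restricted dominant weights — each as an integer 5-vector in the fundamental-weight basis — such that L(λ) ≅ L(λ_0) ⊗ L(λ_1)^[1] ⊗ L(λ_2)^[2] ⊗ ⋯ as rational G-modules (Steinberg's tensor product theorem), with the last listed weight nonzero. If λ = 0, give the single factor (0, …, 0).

Change of basis e → ω: c = M·v where v = (-4, 3, -3, 6, 8):
  c_1 = (0)·(-4) + 1·3 + (0)·(-3) + 0·6 + 0·8 = 3
  c_2 = (0)·(-4) + (-1)·(3) + (0)·(-3) + 1·6 + 0·8 = 3
  c_3 = (1)·(-4) + (-2)·(3) + (0)·(-3) + 2·6 + 0·8 = 2
  c_4 = (0)·(-4) + 0·3 + (-1)·(-3) + 0·6 + 0·8 = 3
  c_5 = (0)·(-4) + (-2)·(3) + (0)·(-3) + 0·6 + 1·8 = 2
Expand coordinatewise in base 2:
  c_1 = 3 = 1·2^0 + 1·2^1
  c_2 = 3 = 1·2^0 + 1·2^1
  c_3 = 2 = 0·2^0 + 1·2^1
  c_4 = 3 = 1·2^0 + 1·2^1
  c_5 = 2 = 0·2^0 + 1·2^1
Factor λ_0 = (1, 1, 0, 1, 0)
Factor λ_1 = (1, 1, 1, 1, 1)

((1, 1, 0, 1, 0), (1, 1, 1, 1, 1))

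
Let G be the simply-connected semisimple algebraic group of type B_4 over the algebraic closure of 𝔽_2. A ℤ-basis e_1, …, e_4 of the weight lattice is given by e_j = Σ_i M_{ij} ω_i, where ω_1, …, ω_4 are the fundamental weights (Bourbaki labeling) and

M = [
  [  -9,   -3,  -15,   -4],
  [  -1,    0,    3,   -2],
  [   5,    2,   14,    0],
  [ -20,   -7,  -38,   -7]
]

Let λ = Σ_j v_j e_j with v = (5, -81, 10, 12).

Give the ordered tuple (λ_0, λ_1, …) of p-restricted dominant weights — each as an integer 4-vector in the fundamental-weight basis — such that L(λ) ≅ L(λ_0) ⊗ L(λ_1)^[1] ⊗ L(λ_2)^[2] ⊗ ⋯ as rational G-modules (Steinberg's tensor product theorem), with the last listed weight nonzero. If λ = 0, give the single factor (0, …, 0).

Change of basis e → ω: c = M·v where v = (5, -81, 10, 12):
  c_1 = (-9)·(5) + (-3)·(-81) + (-15)·(10) + (-4)·(12) = 0
  c_2 = (-1)·(5) + (0)·(-81) + 3·10 + (-2)·(12) = 1
  c_3 = 5·5 + (2)·(-81) + 14·10 + 0·12 = 3
  c_4 = (-20)·(5) + (-7)·(-81) + (-38)·(10) + (-7)·(12) = 3
Writing each c_i in base p = 2:
  c_1 = 0
  c_2 = 1 = 1·2^0
  c_3 = 3 = 1·2^0 + 1·2^1
  c_4 = 3 = 1·2^0 + 1·2^1
Factor λ_0 = (0, 1, 1, 1)
Factor λ_1 = (0, 0, 1, 1)

((0, 1, 1, 1), (0, 0, 1, 1))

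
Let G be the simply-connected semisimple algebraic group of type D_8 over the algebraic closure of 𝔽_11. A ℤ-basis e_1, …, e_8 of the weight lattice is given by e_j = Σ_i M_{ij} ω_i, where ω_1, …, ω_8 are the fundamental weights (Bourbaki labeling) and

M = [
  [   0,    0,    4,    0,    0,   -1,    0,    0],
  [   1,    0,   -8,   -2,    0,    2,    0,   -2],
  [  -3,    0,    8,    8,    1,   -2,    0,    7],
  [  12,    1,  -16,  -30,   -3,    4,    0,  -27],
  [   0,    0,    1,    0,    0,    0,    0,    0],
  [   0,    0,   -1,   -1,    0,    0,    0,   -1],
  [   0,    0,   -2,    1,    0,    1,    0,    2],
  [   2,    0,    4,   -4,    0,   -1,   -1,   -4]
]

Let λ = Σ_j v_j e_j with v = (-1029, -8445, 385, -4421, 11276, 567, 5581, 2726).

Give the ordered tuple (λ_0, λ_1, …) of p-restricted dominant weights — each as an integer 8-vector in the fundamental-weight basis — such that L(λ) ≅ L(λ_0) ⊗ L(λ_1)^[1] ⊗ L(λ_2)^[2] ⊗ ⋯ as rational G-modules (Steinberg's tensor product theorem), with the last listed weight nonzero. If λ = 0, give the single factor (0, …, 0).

((5, 8, 1, 9, 0, 1, 3, 4), (0, 4, 2, 2, 2, 9, 9, 10), (8, 3, 0, 4, 3, 10, 6, 0))

ω-coordinates c = M·v, v = (-1029, -8445, 385, -4421, 11276, 567, 5581, 2726):
  c_1 = 0*-1029 + 0*-8445 + 4*385 + 0*-4421 + 0*11276 + -1*567 + 0*5581 + 0*2726 = 973
  c_2 = 1*-1029 + 0*-8445 + -8*385 + -2*-4421 + 0*11276 + 2*567 + 0*5581 + -2*2726 = 415
  c_3 = -3*-1029 + 0*-8445 + 8*385 + 8*-4421 + 1*11276 + -2*567 + 0*5581 + 7*2726 = 23
  c_4 = 12*-1029 + 1*-8445 + -16*385 + -30*-4421 + -3*11276 + 4*567 + 0*5581 + -27*2726 = 515
  c_5 = 0*-1029 + 0*-8445 + 1*385 + 0*-4421 + 0*11276 + 0*567 + 0*5581 + 0*2726 = 385
  c_6 = 0*-1029 + 0*-8445 + -1*385 + -1*-4421 + 0*11276 + 0*567 + 0*5581 + -1*2726 = 1310
  c_7 = 0*-1029 + 0*-8445 + -2*385 + 1*-4421 + 0*11276 + 1*567 + 0*5581 + 2*2726 = 828
  c_8 = 2*-1029 + 0*-8445 + 4*385 + -4*-4421 + 0*11276 + -1*567 + -1*5581 + -4*2726 = 114
Writing each c_i in base p = 11:
  c_1 = 973 = 5·11^0 + 0·11^1 + 8·11^2
  c_2 = 415 = 8·11^0 + 4·11^1 + 3·11^2
  c_3 = 23 = 1·11^0 + 2·11^1
  c_4 = 515 = 9·11^0 + 2·11^1 + 4·11^2
  c_5 = 385 = 0·11^0 + 2·11^1 + 3·11^2
  c_6 = 1310 = 1·11^0 + 9·11^1 + 10·11^2
  c_7 = 828 = 3·11^0 + 9·11^1 + 6·11^2
  c_8 = 114 = 4·11^0 + 10·11^1
λ_0 = (5, 8, 1, 9, 0, 1, 3, 4)
λ_1 = (0, 4, 2, 2, 2, 9, 9, 10)
λ_2 = (8, 3, 0, 4, 3, 10, 6, 0)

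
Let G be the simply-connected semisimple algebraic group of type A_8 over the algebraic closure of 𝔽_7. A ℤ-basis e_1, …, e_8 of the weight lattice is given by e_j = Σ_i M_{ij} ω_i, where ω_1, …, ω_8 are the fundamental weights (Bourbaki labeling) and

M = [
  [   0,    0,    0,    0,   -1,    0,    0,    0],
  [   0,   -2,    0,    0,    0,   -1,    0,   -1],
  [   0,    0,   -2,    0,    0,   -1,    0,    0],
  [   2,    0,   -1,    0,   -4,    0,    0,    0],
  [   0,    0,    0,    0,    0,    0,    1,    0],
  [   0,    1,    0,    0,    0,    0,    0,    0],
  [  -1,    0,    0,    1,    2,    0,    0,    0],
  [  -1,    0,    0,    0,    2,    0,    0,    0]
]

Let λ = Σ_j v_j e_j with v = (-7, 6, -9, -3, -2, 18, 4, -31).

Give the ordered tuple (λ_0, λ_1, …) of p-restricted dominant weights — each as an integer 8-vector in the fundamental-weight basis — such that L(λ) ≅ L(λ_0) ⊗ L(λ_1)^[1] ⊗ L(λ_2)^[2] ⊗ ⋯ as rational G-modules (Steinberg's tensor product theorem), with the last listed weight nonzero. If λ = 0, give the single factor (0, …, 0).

((2, 1, 0, 3, 4, 6, 0, 3),)

ω-coordinates c = M·v, v = (-7, 6, -9, -3, -2, 18, 4, -31):
  c_1 = (0)·(-7) + 0·6 + (0)·(-9) + (0)·(-3) + (-1)·(-2) + 0·18 + 0·4 + (0)·(-31) = 2
  c_2 = (0)·(-7) + (-2)·(6) + (0)·(-9) + (0)·(-3) + (0)·(-2) + (-1)·(18) + 0·4 + (-1)·(-31) = 1
  c_3 = (0)·(-7) + 0·6 + (-2)·(-9) + (0)·(-3) + (0)·(-2) + (-1)·(18) + 0·4 + (0)·(-31) = 0
  c_4 = (2)·(-7) + 0·6 + (-1)·(-9) + (0)·(-3) + (-4)·(-2) + 0·18 + 0·4 + (0)·(-31) = 3
  c_5 = (0)·(-7) + 0·6 + (0)·(-9) + (0)·(-3) + (0)·(-2) + 0·18 + 1·4 + (0)·(-31) = 4
  c_6 = (0)·(-7) + 1·6 + (0)·(-9) + (0)·(-3) + (0)·(-2) + 0·18 + 0·4 + (0)·(-31) = 6
  c_7 = (-1)·(-7) + 0·6 + (0)·(-9) + (1)·(-3) + (2)·(-2) + 0·18 + 0·4 + (0)·(-31) = 0
  c_8 = (-1)·(-7) + 0·6 + (0)·(-9) + (0)·(-3) + (2)·(-2) + 0·18 + 0·4 + (0)·(-31) = 3
Writing each c_i in base p = 7:
  c_1 = 2 = 2·7^0
  c_2 = 1 = 1·7^0
  c_3 = 0
  c_4 = 3 = 3·7^0
  c_5 = 4 = 4·7^0
  c_6 = 6 = 6·7^0
  c_7 = 0
  c_8 = 3 = 3·7^0
p-restricted factor λ_0 = (2, 1, 0, 3, 4, 6, 0, 3)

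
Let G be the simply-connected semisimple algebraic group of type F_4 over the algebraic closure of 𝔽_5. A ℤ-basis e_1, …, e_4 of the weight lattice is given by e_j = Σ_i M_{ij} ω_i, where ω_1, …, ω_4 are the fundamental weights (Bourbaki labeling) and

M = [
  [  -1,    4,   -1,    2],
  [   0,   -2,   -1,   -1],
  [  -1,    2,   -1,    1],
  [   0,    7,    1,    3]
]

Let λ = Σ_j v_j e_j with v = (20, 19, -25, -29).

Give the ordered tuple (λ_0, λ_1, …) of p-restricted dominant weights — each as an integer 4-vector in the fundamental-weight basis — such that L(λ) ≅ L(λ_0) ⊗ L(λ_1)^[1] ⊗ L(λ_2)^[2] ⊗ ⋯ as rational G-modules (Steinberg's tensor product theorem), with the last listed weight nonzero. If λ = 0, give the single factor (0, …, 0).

ω-coordinates c = M·v, v = (20, 19, -25, -29):
  c_1 = -1*20 + 4*19 + -1*-25 + 2*-29 = 23
  c_2 = 0*20 + -2*19 + -1*-25 + -1*-29 = 16
  c_3 = -1*20 + 2*19 + -1*-25 + 1*-29 = 14
  c_4 = 0*20 + 7*19 + 1*-25 + 3*-29 = 21
Base-5 expansion of each c_i:
  c_1 = 23 = 3·5^0 + 4·5^1
  c_2 = 16 = 1·5^0 + 3·5^1
  c_3 = 14 = 4·5^0 + 2·5^1
  c_4 = 21 = 1·5^0 + 4·5^1
Factor λ_0 = (3, 1, 4, 1)
Factor λ_1 = (4, 3, 2, 4)

((3, 1, 4, 1), (4, 3, 2, 4))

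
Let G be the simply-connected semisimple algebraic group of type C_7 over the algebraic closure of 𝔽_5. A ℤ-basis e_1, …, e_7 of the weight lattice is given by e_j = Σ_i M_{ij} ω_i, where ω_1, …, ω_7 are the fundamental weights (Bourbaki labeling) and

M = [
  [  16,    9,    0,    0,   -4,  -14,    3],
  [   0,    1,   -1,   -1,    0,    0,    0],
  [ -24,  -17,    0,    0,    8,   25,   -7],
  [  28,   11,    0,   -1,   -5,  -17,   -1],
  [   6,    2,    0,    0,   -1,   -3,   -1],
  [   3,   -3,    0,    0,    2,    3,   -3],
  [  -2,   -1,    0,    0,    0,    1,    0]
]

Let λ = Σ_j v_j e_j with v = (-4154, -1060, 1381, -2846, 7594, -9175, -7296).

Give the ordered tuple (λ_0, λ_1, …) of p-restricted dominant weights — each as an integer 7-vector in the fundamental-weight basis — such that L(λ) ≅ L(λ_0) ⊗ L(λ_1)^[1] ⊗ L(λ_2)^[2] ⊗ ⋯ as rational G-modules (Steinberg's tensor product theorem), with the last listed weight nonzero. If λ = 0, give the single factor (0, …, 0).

((2, 0, 0, 0, 3, 4, 3), (1, 1, 3, 0, 1, 3, 3), (2, 1, 1, 2, 2, 0, 2), (1, 3, 1, 1, 1, 2, 1))

Change of basis e → ω: c = M·v where v = (-4154, -1060, 1381, -2846, 7594, -9175, -7296):
  c_1 = (16)·(-4154) + (9)·(-1060) + (0)·(1381) + (0)·(-2846) + (-4)·(7594) + (-14)·(-9175) + (3)·(-7296) = 182
  c_2 = (0)·(-4154) + (1)·(-1060) + (-1)·(1381) + (-1)·(-2846) + (0)·(7594) + (0)·(-9175) + (0)·(-7296) = 405
  c_3 = (-24)·(-4154) + (-17)·(-1060) + (0)·(1381) + (0)·(-2846) + (8)·(7594) + (25)·(-9175) + (-7)·(-7296) = 165
  c_4 = (28)·(-4154) + (11)·(-1060) + (0)·(1381) + (-1)·(-2846) + (-5)·(7594) + (-17)·(-9175) + (-1)·(-7296) = 175
  c_5 = (6)·(-4154) + (2)·(-1060) + (0)·(1381) + (0)·(-2846) + (-1)·(7594) + (-3)·(-9175) + (-1)·(-7296) = 183
  c_6 = (3)·(-4154) + (-3)·(-1060) + (0)·(1381) + (0)·(-2846) + (2)·(7594) + (3)·(-9175) + (-3)·(-7296) = 269
  c_7 = (-2)·(-4154) + (-1)·(-1060) + (0)·(1381) + (0)·(-2846) + (0)·(7594) + (1)·(-9175) + (0)·(-7296) = 193
Writing each c_i in base p = 5:
  c_1 = 182 = 2·5^0 + 1·5^1 + 2·5^2 + 1·5^3
  c_2 = 405 = 0·5^0 + 1·5^1 + 1·5^2 + 3·5^3
  c_3 = 165 = 0·5^0 + 3·5^1 + 1·5^2 + 1·5^3
  c_4 = 175 = 0·5^0 + 0·5^1 + 2·5^2 + 1·5^3
  c_5 = 183 = 3·5^0 + 1·5^1 + 2·5^2 + 1·5^3
  c_6 = 269 = 4·5^0 + 3·5^1 + 0·5^2 + 2·5^3
  c_7 = 193 = 3·5^0 + 3·5^1 + 2·5^2 + 1·5^3
p-restricted factor λ_0 = (2, 0, 0, 0, 3, 4, 3)
p-restricted factor λ_1 = (1, 1, 3, 0, 1, 3, 3)
p-restricted factor λ_2 = (2, 1, 1, 2, 2, 0, 2)
p-restricted factor λ_3 = (1, 3, 1, 1, 1, 2, 1)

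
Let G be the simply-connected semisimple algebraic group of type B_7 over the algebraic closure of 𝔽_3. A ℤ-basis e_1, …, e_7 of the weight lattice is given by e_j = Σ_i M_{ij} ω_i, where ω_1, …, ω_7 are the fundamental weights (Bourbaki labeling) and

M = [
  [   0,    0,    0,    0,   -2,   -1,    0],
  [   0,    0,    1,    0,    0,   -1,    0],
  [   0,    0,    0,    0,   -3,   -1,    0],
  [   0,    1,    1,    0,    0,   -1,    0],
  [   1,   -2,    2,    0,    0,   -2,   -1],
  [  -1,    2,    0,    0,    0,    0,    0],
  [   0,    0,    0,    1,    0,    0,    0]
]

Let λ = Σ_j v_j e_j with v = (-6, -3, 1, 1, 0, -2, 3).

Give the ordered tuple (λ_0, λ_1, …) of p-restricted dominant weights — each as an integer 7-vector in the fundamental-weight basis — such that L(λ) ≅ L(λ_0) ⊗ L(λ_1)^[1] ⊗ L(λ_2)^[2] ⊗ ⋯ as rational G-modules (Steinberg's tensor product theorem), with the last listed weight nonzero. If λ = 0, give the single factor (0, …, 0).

Change of basis e → ω: c = M·v where v = (-6, -3, 1, 1, 0, -2, 3):
  c_1 = (0)·(-6) + (0)·(-3) + (0)·(1) + (0)·(1) + (-2)·(0) + (-1)·(-2) + (0)·(3) = 2
  c_2 = (0)·(-6) + (0)·(-3) + (1)·(1) + (0)·(1) + (0)·(0) + (-1)·(-2) + (0)·(3) = 3
  c_3 = (0)·(-6) + (0)·(-3) + (0)·(1) + (0)·(1) + (-3)·(0) + (-1)·(-2) + (0)·(3) = 2
  c_4 = (0)·(-6) + (1)·(-3) + (1)·(1) + (0)·(1) + (0)·(0) + (-1)·(-2) + (0)·(3) = 0
  c_5 = (1)·(-6) + (-2)·(-3) + (2)·(1) + (0)·(1) + (0)·(0) + (-2)·(-2) + (-1)·(3) = 3
  c_6 = (-1)·(-6) + (2)·(-3) + (0)·(1) + (0)·(1) + (0)·(0) + (0)·(-2) + (0)·(3) = 0
  c_7 = (0)·(-6) + (0)·(-3) + (0)·(1) + (1)·(1) + (0)·(0) + (0)·(-2) + (0)·(3) = 1
Base-3 expansion of each c_i:
  c_1 = 2 = 2·3^0
  c_2 = 3 = 0·3^0 + 1·3^1
  c_3 = 2 = 2·3^0
  c_4 = 0
  c_5 = 3 = 0·3^0 + 1·3^1
  c_6 = 0
  c_7 = 1 = 1·3^0
λ_0 = (2, 0, 2, 0, 0, 0, 1)
λ_1 = (0, 1, 0, 0, 1, 0, 0)

((2, 0, 2, 0, 0, 0, 1), (0, 1, 0, 0, 1, 0, 0))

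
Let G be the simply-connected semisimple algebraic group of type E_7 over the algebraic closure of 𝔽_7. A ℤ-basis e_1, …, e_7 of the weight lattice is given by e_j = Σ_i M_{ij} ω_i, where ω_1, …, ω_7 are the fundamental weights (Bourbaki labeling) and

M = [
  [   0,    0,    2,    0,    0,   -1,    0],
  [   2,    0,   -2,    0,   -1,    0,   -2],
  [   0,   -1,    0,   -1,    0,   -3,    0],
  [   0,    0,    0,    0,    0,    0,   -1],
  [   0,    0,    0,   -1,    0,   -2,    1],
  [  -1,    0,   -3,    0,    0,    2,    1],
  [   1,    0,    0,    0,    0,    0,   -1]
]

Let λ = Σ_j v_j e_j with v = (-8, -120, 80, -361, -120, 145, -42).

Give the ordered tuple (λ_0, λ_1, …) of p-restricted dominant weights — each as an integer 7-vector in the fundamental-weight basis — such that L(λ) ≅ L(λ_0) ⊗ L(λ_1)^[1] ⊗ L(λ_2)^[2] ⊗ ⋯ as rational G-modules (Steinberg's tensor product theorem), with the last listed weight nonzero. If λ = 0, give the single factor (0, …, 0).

Change of basis e → ω: c = M·v where v = (-8, -120, 80, -361, -120, 145, -42):
  c_1 = 0*-8 + 0*-120 + 2*80 + 0*-361 + 0*-120 + -1*145 + 0*-42 = 15
  c_2 = 2*-8 + 0*-120 + -2*80 + 0*-361 + -1*-120 + 0*145 + -2*-42 = 28
  c_3 = 0*-8 + -1*-120 + 0*80 + -1*-361 + 0*-120 + -3*145 + 0*-42 = 46
  c_4 = 0*-8 + 0*-120 + 0*80 + 0*-361 + 0*-120 + 0*145 + -1*-42 = 42
  c_5 = 0*-8 + 0*-120 + 0*80 + -1*-361 + 0*-120 + -2*145 + 1*-42 = 29
  c_6 = -1*-8 + 0*-120 + -3*80 + 0*-361 + 0*-120 + 2*145 + 1*-42 = 16
  c_7 = 1*-8 + 0*-120 + 0*80 + 0*-361 + 0*-120 + 0*145 + -1*-42 = 34
p = 7; digits c_i = Σ_j d_{ij}·7^j, 0 ≤ d_{ij} < 7:
  c_1 = 15 = 1·7^0 + 2·7^1
  c_2 = 28 = 0·7^0 + 4·7^1
  c_3 = 46 = 4·7^0 + 6·7^1
  c_4 = 42 = 0·7^0 + 6·7^1
  c_5 = 29 = 1·7^0 + 4·7^1
  c_6 = 16 = 2·7^0 + 2·7^1
  c_7 = 34 = 6·7^0 + 4·7^1
Factor λ_0 = (1, 0, 4, 0, 1, 2, 6)
Factor λ_1 = (2, 4, 6, 6, 4, 2, 4)

((1, 0, 4, 0, 1, 2, 6), (2, 4, 6, 6, 4, 2, 4))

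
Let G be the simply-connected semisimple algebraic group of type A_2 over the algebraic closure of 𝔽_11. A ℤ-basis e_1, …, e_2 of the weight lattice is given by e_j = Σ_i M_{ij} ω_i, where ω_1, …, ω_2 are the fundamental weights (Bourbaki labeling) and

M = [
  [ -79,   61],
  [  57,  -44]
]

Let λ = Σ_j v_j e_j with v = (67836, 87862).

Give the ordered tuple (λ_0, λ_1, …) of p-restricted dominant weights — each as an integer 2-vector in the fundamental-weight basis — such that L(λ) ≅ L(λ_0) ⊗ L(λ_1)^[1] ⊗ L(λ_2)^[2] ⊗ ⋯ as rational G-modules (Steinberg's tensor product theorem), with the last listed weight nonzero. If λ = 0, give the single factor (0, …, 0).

Change of basis e → ω: c = M·v where v = (67836, 87862):
  c_1 = (-79)·(67836) + (61)·(87862) = 538
  c_2 = (57)·(67836) + (-44)·(87862) = 724
p = 11; digits c_i = Σ_j d_{ij}·11^j, 0 ≤ d_{ij} < 11:
  c_1 = 538 = 10·11^0 + 4·11^1 + 4·11^2
  c_2 = 724 = 9·11^0 + 10·11^1 + 5·11^2
p-restricted factor λ_0 = (10, 9)
p-restricted factor λ_1 = (4, 10)
p-restricted factor λ_2 = (4, 5)

((10, 9), (4, 10), (4, 5))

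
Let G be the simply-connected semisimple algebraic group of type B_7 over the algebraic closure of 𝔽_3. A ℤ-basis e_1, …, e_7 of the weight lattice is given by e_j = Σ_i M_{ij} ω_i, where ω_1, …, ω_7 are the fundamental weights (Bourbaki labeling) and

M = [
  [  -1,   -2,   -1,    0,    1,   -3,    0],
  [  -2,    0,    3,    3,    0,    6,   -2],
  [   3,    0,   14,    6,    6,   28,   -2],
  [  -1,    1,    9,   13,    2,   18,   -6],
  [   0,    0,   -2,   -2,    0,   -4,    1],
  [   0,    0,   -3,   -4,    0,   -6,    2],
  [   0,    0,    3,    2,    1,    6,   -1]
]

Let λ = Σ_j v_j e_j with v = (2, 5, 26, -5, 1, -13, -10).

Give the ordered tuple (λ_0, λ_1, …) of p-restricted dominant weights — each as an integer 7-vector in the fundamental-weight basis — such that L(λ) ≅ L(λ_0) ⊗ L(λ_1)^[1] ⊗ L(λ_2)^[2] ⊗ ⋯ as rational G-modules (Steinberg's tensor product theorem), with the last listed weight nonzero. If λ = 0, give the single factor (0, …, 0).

((2, 1, 2, 0, 0, 0, 1),)

Converting to the ω-basis (c_i = row i of M dotted with v = (2, 5, 26, -5, 1, -13, -10)):
  c_1 = (-1)·(2) + (-2)·(5) + (-1)·(26) + (0)·(-5) + 1·1 + (-3)·(-13) + (0)·(-10) = 2
  c_2 = (-2)·(2) + 0·5 + 3·26 + (3)·(-5) + 0·1 + (6)·(-13) + (-2)·(-10) = 1
  c_3 = 3·2 + 0·5 + 14·26 + (6)·(-5) + 6·1 + (28)·(-13) + (-2)·(-10) = 2
  c_4 = (-1)·(2) + 1·5 + 9·26 + (13)·(-5) + 2·1 + (18)·(-13) + (-6)·(-10) = 0
  c_5 = 0·2 + 0·5 + (-2)·(26) + (-2)·(-5) + 0·1 + (-4)·(-13) + (1)·(-10) = 0
  c_6 = 0·2 + 0·5 + (-3)·(26) + (-4)·(-5) + 0·1 + (-6)·(-13) + (2)·(-10) = 0
  c_7 = 0·2 + 0·5 + 3·26 + (2)·(-5) + 1·1 + (6)·(-13) + (-1)·(-10) = 1
Base-3 expansion of each c_i:
  c_1 = 2 = 2·3^0
  c_2 = 1 = 1·3^0
  c_3 = 2 = 2·3^0
  c_4 = 0
  c_5 = 0
  c_6 = 0
  c_7 = 1 = 1·3^0
p-restricted factor λ_0 = (2, 1, 2, 0, 0, 0, 1)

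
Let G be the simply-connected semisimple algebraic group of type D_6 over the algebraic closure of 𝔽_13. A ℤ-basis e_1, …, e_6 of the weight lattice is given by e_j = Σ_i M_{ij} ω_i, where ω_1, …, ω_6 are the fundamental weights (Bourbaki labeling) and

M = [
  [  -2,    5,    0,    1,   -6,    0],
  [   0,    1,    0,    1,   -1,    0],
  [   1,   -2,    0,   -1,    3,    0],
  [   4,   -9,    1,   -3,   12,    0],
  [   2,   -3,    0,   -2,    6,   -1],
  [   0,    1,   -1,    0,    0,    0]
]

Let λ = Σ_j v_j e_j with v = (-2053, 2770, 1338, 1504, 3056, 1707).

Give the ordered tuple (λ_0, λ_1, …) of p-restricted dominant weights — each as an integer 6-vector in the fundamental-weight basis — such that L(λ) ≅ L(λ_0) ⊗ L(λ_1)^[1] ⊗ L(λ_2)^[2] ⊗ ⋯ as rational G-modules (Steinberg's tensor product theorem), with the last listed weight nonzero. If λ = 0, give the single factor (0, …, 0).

((6, 9, 6, 5, 9, 2), (8, 2, 5, 1, 1, 6), (6, 7, 0, 2, 7, 8))

Change of basis e → ω: c = M·v where v = (-2053, 2770, 1338, 1504, 3056, 1707):
  c_1 = (-2)·(-2053) + 5·2770 + 0·1338 + 1·1504 + (-6)·(3056) + 0·1707 = 1124
  c_2 = (0)·(-2053) + 1·2770 + 0·1338 + 1·1504 + (-1)·(3056) + 0·1707 = 1218
  c_3 = (1)·(-2053) + (-2)·(2770) + 0·1338 + (-1)·(1504) + 3·3056 + 0·1707 = 71
  c_4 = (4)·(-2053) + (-9)·(2770) + 1·1338 + (-3)·(1504) + 12·3056 + 0·1707 = 356
  c_5 = (2)·(-2053) + (-3)·(2770) + 0·1338 + (-2)·(1504) + 6·3056 + (-1)·(1707) = 1205
  c_6 = (0)·(-2053) + 1·2770 + (-1)·(1338) + 0·1504 + 0·3056 + 0·1707 = 1432
p = 13; digits c_i = Σ_j d_{ij}·13^j, 0 ≤ d_{ij} < 13:
  c_1 = 1124 = 6·13^0 + 8·13^1 + 6·13^2
  c_2 = 1218 = 9·13^0 + 2·13^1 + 7·13^2
  c_3 = 71 = 6·13^0 + 5·13^1
  c_4 = 356 = 5·13^0 + 1·13^1 + 2·13^2
  c_5 = 1205 = 9·13^0 + 1·13^1 + 7·13^2
  c_6 = 1432 = 2·13^0 + 6·13^1 + 8·13^2
p-restricted factor λ_0 = (6, 9, 6, 5, 9, 2)
p-restricted factor λ_1 = (8, 2, 5, 1, 1, 6)
p-restricted factor λ_2 = (6, 7, 0, 2, 7, 8)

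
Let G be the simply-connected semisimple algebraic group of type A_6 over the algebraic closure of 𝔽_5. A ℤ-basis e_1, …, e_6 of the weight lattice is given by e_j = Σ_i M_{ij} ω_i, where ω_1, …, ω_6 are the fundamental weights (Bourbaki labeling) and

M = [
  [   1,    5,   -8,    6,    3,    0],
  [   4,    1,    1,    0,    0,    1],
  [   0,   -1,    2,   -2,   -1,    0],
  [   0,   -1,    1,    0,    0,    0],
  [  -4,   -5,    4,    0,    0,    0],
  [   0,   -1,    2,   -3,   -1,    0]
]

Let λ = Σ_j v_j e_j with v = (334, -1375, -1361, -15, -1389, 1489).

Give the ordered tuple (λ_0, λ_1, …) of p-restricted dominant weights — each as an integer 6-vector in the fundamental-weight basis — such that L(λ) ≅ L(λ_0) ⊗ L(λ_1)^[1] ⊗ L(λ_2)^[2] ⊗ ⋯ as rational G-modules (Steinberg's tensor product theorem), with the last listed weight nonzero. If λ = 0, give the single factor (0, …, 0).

((0, 4, 2, 4, 0, 2), (3, 2, 4, 2, 4, 2), (3, 3, 2, 0, 3, 3))

ω-coordinates c = M·v, v = (334, -1375, -1361, -15, -1389, 1489):
  c_1 = 1·334 + (5)·(-1375) + (-8)·(-1361) + (6)·(-15) + (3)·(-1389) + 0·1489 = 90
  c_2 = 4·334 + (1)·(-1375) + (1)·(-1361) + (0)·(-15) + (0)·(-1389) + 1·1489 = 89
  c_3 = 0·334 + (-1)·(-1375) + (2)·(-1361) + (-2)·(-15) + (-1)·(-1389) + 0·1489 = 72
  c_4 = 0·334 + (-1)·(-1375) + (1)·(-1361) + (0)·(-15) + (0)·(-1389) + 0·1489 = 14
  c_5 = (-4)·(334) + (-5)·(-1375) + (4)·(-1361) + (0)·(-15) + (0)·(-1389) + 0·1489 = 95
  c_6 = 0·334 + (-1)·(-1375) + (2)·(-1361) + (-3)·(-15) + (-1)·(-1389) + 0·1489 = 87
Base-5 expansion of each c_i:
  c_1 = 90 = 0·5^0 + 3·5^1 + 3·5^2
  c_2 = 89 = 4·5^0 + 2·5^1 + 3·5^2
  c_3 = 72 = 2·5^0 + 4·5^1 + 2·5^2
  c_4 = 14 = 4·5^0 + 2·5^1
  c_5 = 95 = 0·5^0 + 4·5^1 + 3·5^2
  c_6 = 87 = 2·5^0 + 2·5^1 + 3·5^2
Factor λ_0 = (0, 4, 2, 4, 0, 2)
Factor λ_1 = (3, 2, 4, 2, 4, 2)
Factor λ_2 = (3, 3, 2, 0, 3, 3)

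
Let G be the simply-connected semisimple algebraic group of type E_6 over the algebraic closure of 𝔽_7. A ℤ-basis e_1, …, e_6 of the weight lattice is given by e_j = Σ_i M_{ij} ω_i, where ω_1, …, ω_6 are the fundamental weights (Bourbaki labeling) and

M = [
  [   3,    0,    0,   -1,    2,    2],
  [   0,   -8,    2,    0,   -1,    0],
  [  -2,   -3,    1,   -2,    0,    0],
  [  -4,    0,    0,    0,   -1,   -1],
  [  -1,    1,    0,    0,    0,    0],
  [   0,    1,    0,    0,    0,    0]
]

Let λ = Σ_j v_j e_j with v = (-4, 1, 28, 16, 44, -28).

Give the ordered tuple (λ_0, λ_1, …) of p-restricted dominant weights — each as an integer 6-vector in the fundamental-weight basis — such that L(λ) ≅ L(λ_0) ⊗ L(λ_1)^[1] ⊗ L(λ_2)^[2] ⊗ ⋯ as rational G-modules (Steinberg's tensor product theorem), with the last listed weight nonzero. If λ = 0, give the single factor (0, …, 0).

In the fundamental-weight basis, λ has coordinates c = M·v (v = (-4, 1, 28, 16, 44, -28)):
  c_1 = (3)·(-4) + 0·1 + 0·28 + (-1)·(16) + 2·44 + (2)·(-28) = 4
  c_2 = (0)·(-4) + (-8)·(1) + 2·28 + 0·16 + (-1)·(44) + (0)·(-28) = 4
  c_3 = (-2)·(-4) + (-3)·(1) + 1·28 + (-2)·(16) + 0·44 + (0)·(-28) = 1
  c_4 = (-4)·(-4) + 0·1 + 0·28 + 0·16 + (-1)·(44) + (-1)·(-28) = 0
  c_5 = (-1)·(-4) + 1·1 + 0·28 + 0·16 + 0·44 + (0)·(-28) = 5
  c_6 = (0)·(-4) + 1·1 + 0·28 + 0·16 + 0·44 + (0)·(-28) = 1
Base-7 expansion of each c_i:
  c_1 = 4 = 4·7^0
  c_2 = 4 = 4·7^0
  c_3 = 1 = 1·7^0
  c_4 = 0
  c_5 = 5 = 5·7^0
  c_6 = 1 = 1·7^0
λ_0 = (4, 4, 1, 0, 5, 1)

((4, 4, 1, 0, 5, 1),)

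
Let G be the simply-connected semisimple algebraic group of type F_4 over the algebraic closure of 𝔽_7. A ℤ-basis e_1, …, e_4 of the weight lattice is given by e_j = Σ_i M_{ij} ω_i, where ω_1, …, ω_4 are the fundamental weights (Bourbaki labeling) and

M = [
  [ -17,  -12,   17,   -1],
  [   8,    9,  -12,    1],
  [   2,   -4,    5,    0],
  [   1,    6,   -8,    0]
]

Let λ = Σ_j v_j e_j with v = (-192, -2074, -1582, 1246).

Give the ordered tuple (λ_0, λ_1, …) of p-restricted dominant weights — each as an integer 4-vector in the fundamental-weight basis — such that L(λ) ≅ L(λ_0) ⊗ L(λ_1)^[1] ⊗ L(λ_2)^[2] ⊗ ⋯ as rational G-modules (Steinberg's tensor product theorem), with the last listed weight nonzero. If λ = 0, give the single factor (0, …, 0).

ω-coordinates c = M·v, v = (-192, -2074, -1582, 1246):
  c_1 = -17*-192 + -12*-2074 + 17*-1582 + -1*1246 = 12
  c_2 = 8*-192 + 9*-2074 + -12*-1582 + 1*1246 = 28
  c_3 = 2*-192 + -4*-2074 + 5*-1582 + 0*1246 = 2
  c_4 = 1*-192 + 6*-2074 + -8*-1582 + 0*1246 = 20
Expand coordinatewise in base 7:
  c_1 = 12 = 5·7^0 + 1·7^1
  c_2 = 28 = 0·7^0 + 4·7^1
  c_3 = 2 = 2·7^0
  c_4 = 20 = 6·7^0 + 2·7^1
p-restricted factor λ_0 = (5, 0, 2, 6)
p-restricted factor λ_1 = (1, 4, 0, 2)

((5, 0, 2, 6), (1, 4, 0, 2))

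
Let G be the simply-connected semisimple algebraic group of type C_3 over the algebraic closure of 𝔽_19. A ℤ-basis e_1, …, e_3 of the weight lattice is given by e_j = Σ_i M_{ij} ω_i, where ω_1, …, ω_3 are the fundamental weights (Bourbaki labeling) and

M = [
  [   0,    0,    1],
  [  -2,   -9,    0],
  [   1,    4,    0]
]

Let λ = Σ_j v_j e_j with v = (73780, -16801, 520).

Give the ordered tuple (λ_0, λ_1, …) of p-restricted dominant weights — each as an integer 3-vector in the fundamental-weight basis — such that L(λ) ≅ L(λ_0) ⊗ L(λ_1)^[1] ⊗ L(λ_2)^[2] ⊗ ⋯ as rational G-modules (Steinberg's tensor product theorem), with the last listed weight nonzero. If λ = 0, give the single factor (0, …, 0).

ω-coordinates c = M·v, v = (73780, -16801, 520):
  c_1 = (0)·(73780) + (0)·(-16801) + (1)·(520) = 520
  c_2 = (-2)·(73780) + (-9)·(-16801) + (0)·(520) = 3649
  c_3 = (1)·(73780) + (4)·(-16801) + (0)·(520) = 6576
Expand coordinatewise in base 19:
  c_1 = 520 = 7·19^0 + 8·19^1 + 1·19^2
  c_2 = 3649 = 1·19^0 + 2·19^1 + 10·19^2
  c_3 = 6576 = 2·19^0 + 4·19^1 + 18·19^2
p-restricted factor λ_0 = (7, 1, 2)
p-restricted factor λ_1 = (8, 2, 4)
p-restricted factor λ_2 = (1, 10, 18)

((7, 1, 2), (8, 2, 4), (1, 10, 18))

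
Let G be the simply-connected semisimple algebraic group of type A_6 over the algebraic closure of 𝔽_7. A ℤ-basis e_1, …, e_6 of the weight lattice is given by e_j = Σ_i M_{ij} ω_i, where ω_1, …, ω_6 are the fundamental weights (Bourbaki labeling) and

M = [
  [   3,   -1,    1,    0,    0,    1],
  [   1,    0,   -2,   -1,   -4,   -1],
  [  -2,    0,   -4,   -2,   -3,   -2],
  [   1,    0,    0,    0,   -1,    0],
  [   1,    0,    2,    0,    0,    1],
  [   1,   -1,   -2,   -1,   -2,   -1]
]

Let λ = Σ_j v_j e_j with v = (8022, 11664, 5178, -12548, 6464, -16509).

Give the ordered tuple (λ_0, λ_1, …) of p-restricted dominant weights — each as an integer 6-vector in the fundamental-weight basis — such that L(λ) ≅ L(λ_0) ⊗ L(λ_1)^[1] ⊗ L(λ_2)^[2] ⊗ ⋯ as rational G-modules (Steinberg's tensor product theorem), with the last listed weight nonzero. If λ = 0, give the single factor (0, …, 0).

((0, 6, 6, 4, 0, 3), (6, 4, 0, 5, 1, 3), (0, 3, 5, 3, 3, 1), (3, 2, 5, 4, 5, 6))

Converting to the ω-basis (c_i = row i of M dotted with v = (8022, 11664, 5178, -12548, 6464, -16509)):
  c_1 = (3)·(8022) + (-1)·(11664) + (1)·(5178) + (0)·(-12548) + (0)·(6464) + (1)·(-16509) = 1071
  c_2 = (1)·(8022) + (0)·(11664) + (-2)·(5178) + (-1)·(-12548) + (-4)·(6464) + (-1)·(-16509) = 867
  c_3 = (-2)·(8022) + (0)·(11664) + (-4)·(5178) + (-2)·(-12548) + (-3)·(6464) + (-2)·(-16509) = 1966
  c_4 = (1)·(8022) + (0)·(11664) + (0)·(5178) + (0)·(-12548) + (-1)·(6464) + (0)·(-16509) = 1558
  c_5 = (1)·(8022) + (0)·(11664) + (2)·(5178) + (0)·(-12548) + (0)·(6464) + (1)·(-16509) = 1869
  c_6 = (1)·(8022) + (-1)·(11664) + (-2)·(5178) + (-1)·(-12548) + (-2)·(6464) + (-1)·(-16509) = 2131
Expand coordinatewise in base 7:
  c_1 = 1071 = 0·7^0 + 6·7^1 + 0·7^2 + 3·7^3
  c_2 = 867 = 6·7^0 + 4·7^1 + 3·7^2 + 2·7^3
  c_3 = 1966 = 6·7^0 + 0·7^1 + 5·7^2 + 5·7^3
  c_4 = 1558 = 4·7^0 + 5·7^1 + 3·7^2 + 4·7^3
  c_5 = 1869 = 0·7^0 + 1·7^1 + 3·7^2 + 5·7^3
  c_6 = 2131 = 3·7^0 + 3·7^1 + 1·7^2 + 6·7^3
p-restricted factor λ_0 = (0, 6, 6, 4, 0, 3)
p-restricted factor λ_1 = (6, 4, 0, 5, 1, 3)
p-restricted factor λ_2 = (0, 3, 5, 3, 3, 1)
p-restricted factor λ_3 = (3, 2, 5, 4, 5, 6)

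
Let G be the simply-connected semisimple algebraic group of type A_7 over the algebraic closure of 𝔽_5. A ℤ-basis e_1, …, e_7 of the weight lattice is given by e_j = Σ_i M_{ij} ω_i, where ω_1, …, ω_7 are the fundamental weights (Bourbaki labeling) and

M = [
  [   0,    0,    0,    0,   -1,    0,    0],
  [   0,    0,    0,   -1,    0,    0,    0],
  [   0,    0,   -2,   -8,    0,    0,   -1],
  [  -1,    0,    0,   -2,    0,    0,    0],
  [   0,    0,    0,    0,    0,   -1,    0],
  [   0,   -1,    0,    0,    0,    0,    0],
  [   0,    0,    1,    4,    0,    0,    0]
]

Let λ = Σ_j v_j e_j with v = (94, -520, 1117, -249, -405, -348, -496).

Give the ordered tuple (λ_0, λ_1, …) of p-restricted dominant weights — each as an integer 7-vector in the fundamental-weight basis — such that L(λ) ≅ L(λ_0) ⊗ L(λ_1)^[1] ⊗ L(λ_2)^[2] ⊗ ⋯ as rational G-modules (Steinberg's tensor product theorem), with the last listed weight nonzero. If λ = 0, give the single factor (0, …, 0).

((0, 4, 4, 4, 3, 0, 1), (1, 4, 0, 0, 4, 4, 4), (1, 4, 0, 1, 3, 0, 4), (3, 1, 2, 3, 2, 4, 0))

Change of basis e → ω: c = M·v where v = (94, -520, 1117, -249, -405, -348, -496):
  c_1 = 0*94 + 0*-520 + 0*1117 + 0*-249 + -1*-405 + 0*-348 + 0*-496 = 405
  c_2 = 0*94 + 0*-520 + 0*1117 + -1*-249 + 0*-405 + 0*-348 + 0*-496 = 249
  c_3 = 0*94 + 0*-520 + -2*1117 + -8*-249 + 0*-405 + 0*-348 + -1*-496 = 254
  c_4 = -1*94 + 0*-520 + 0*1117 + -2*-249 + 0*-405 + 0*-348 + 0*-496 = 404
  c_5 = 0*94 + 0*-520 + 0*1117 + 0*-249 + 0*-405 + -1*-348 + 0*-496 = 348
  c_6 = 0*94 + -1*-520 + 0*1117 + 0*-249 + 0*-405 + 0*-348 + 0*-496 = 520
  c_7 = 0*94 + 0*-520 + 1*1117 + 4*-249 + 0*-405 + 0*-348 + 0*-496 = 121
Expand coordinatewise in base 5:
  c_1 = 405 = 0·5^0 + 1·5^1 + 1·5^2 + 3·5^3
  c_2 = 249 = 4·5^0 + 4·5^1 + 4·5^2 + 1·5^3
  c_3 = 254 = 4·5^0 + 0·5^1 + 0·5^2 + 2·5^3
  c_4 = 404 = 4·5^0 + 0·5^1 + 1·5^2 + 3·5^3
  c_5 = 348 = 3·5^0 + 4·5^1 + 3·5^2 + 2·5^3
  c_6 = 520 = 0·5^0 + 4·5^1 + 0·5^2 + 4·5^3
  c_7 = 121 = 1·5^0 + 4·5^1 + 4·5^2
p-restricted factor λ_0 = (0, 4, 4, 4, 3, 0, 1)
p-restricted factor λ_1 = (1, 4, 0, 0, 4, 4, 4)
p-restricted factor λ_2 = (1, 4, 0, 1, 3, 0, 4)
p-restricted factor λ_3 = (3, 1, 2, 3, 2, 4, 0)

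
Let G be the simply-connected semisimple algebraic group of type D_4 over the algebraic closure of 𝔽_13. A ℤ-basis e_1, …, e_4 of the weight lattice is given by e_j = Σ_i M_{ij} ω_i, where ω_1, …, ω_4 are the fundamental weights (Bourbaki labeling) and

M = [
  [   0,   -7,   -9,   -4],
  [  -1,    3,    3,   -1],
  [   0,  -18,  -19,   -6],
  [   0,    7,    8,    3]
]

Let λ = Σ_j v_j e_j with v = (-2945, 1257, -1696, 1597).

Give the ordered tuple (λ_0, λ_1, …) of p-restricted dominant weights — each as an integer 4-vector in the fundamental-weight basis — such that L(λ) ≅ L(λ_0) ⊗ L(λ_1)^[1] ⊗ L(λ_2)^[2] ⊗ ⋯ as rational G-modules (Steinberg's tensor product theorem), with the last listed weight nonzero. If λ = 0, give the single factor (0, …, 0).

((12, 5, 3, 9), (5, 2, 1, 1))

Compute c_i = Σ_j M_{ij} v_j with v = (-2945, 1257, -1696, 1597):
  c_1 = (0)·(-2945) + (-7)·(1257) + (-9)·(-1696) + (-4)·(1597) = 77
  c_2 = (-1)·(-2945) + (3)·(1257) + (3)·(-1696) + (-1)·(1597) = 31
  c_3 = (0)·(-2945) + (-18)·(1257) + (-19)·(-1696) + (-6)·(1597) = 16
  c_4 = (0)·(-2945) + (7)·(1257) + (8)·(-1696) + (3)·(1597) = 22
Writing each c_i in base p = 13:
  c_1 = 77 = 12·13^0 + 5·13^1
  c_2 = 31 = 5·13^0 + 2·13^1
  c_3 = 16 = 3·13^0 + 1·13^1
  c_4 = 22 = 9·13^0 + 1·13^1
Factor λ_0 = (12, 5, 3, 9)
Factor λ_1 = (5, 2, 1, 1)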